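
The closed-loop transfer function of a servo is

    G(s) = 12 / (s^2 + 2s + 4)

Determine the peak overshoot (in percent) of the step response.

%OS ≈ 16.3%

Comparing s^2 + 2s + 4 to s^2 + 2ζωₙs + ωₙ²: ωₙ = 2 rad/s and ζ = 2/(2·2) = 0.5.
%OS = 100·exp(−πζ/√(1−ζ²)) = 100·exp(−π·0.5/√(1−0.5²)) ≈ 16.3%.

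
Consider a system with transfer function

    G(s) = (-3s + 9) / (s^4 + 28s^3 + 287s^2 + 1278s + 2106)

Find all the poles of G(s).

The poles are the roots of the denominator s^4 + 28s^3 + 287s^2 + 1278s + 2106 = 0.
Trying s = -9: the polynomial evaluates to 0, so (s + 9) is a factor.
Dividing out leaves s^3 + 19s^2 + 116s + 234 = 0.
This factors further as (s^2 + 10s + 26)(s + 9) = 0.

s = -5 + j, -5 - j, -9, -9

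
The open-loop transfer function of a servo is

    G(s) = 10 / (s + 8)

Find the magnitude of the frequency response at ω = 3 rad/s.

|G(j3)| ≈ 1.170

Substitute s = j3: numerator = 10, denominator = 8 + j3.
|G(j3)| = |10| / |8 + j3| = 10 / 8.5440 ≈ 1.170.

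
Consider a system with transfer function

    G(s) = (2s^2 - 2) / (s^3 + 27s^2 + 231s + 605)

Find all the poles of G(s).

s = -11, -11, -5

The poles are the roots of the denominator s^3 + 27s^2 + 231s + 605 = 0.
Trying s = -11: the polynomial evaluates to 0, so (s + 11) is a factor.
Dividing out leaves s^2 + 16s + 55 = 0.
Factoring the quadratic: (s + 11)(s + 5) = 0.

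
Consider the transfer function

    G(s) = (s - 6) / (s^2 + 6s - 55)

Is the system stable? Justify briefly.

The denominator s^2 + 6s - 55 factors as (s - 5)(s + 11), giving poles at s = 5, -11.
Since the pole(s) at s = 5 lie in the right half-plane, the system is unstable.

unstable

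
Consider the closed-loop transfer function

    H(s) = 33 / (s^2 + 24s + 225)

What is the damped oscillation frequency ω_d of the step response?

Comparing s^2 + 24s + 225 to s^2 + 2ζωₙs + ωₙ²: ωₙ = 15 rad/s and ζ = 24/(2·15) = 0.8.
ζωₙ = 24/2 = 12, so ω_d = ωₙ√(1−ζ²) = √(ωₙ² − (ζωₙ)²) = √(225 − 12²) = √81 = 9 rad/s.

ω_d = 9 rad/s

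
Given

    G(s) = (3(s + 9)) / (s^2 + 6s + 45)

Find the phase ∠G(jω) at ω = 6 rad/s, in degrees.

At s = j6: numerator = 27 + j18, denominator = 9 + j36.
∠G = ∠num − ∠den = 33.690° − (75.964°) = -42.27°.

∠G(j6) ≈ -42.27°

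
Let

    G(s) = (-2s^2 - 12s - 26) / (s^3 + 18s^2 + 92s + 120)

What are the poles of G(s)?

The poles are the roots of the denominator s^3 + 18s^2 + 92s + 120 = 0.
Trying s = -6: the polynomial evaluates to 0, so (s + 6) is a factor.
Dividing out leaves s^2 + 12s + 20 = 0.
Factoring the quadratic: (s + 10)(s + 2) = 0.

s = -6, -10, -2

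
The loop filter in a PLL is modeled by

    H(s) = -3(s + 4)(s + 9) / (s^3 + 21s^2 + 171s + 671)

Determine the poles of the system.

s = -5 + 6j, -5 - 6j, -11

The poles are the roots of the denominator s^3 + 21s^2 + 171s + 671 = 0.
Trying s = -11: the polynomial evaluates to 0, so (s + 11) is a factor.
Dividing out leaves s^2 + 10s + 61 = 0.
The quadratic formula then gives s = -5 ± 6j.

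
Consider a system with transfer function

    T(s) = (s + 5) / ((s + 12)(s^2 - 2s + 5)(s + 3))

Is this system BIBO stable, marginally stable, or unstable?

The poles can be read from the denominator factors: s = -12, 1 ± 2j, -3.
Since the pole(s) at s = 1 ± 2j lie in the right half-plane, the system is unstable.

unstable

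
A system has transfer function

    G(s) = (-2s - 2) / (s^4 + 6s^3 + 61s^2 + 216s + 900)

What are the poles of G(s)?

s = ±6j, -3 ± 4j

The poles are the roots of the denominator s^4 + 6s^3 + 61s^2 + 216s + 900 = 0.
No real roots exist; factor into two real quadratics: (s^2 + 36)(s^2 + 6s + 25) = 0.
Each quadratic gives a conjugate pair via the quadratic formula.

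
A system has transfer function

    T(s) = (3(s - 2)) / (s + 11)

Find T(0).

T(0) = -6/11 ≈ -0.5455

At s = 0 each factor (s + a) contributes a and each (s^2 + bs + c) contributes c.
T(0) = 3·(-2) / ((11)) = -6/11 = -6/11.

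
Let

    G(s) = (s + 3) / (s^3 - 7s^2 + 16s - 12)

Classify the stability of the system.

The denominator s^3 - 7s^2 + 16s - 12 factors as (s - 2)^2(s - 3), giving poles at s = 2, 2, 3.
Since the pole(s) at s = 2, 2, 3 lie in the right half-plane, the system is unstable.

unstable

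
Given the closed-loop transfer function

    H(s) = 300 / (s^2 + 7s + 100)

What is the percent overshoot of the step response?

%OS ≈ 30.9%

Comparing s^2 + 7s + 100 to s^2 + 2ζωₙs + ωₙ²: ωₙ = 10 rad/s and ζ = 7/(2·10) = 0.35.
%OS = 100·exp(−πζ/√(1−ζ²)) = 100·exp(−π·0.35/√(1−0.35²)) ≈ 30.9%.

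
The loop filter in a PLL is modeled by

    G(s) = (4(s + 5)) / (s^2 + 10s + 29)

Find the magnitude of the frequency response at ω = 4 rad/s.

Substitute s = j4: numerator = 20 + j16, denominator = 13 + j40.
|G(j4)| = |20 + j16| / |13 + j40| = 25.612 / 42.059 ≈ 0.6090.

|G(j4)| ≈ 0.6090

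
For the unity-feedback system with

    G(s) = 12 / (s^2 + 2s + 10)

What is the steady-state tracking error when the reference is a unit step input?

G(s) has no poles at the origin.
This is a Type 0 system. Kp = lim_{s→0} G(s) = 12/10 = 6/5.
e_ss = 1/(1 + Kp) = 1/(1 + 6/5) = 5/11 ≈ 0.4545.

e_ss = 0.4545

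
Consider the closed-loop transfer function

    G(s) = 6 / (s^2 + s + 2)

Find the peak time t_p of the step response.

t_p ≈ 2.375 s

Comparing s^2 + s + 2 to s^2 + 2ζωₙs + ωₙ²: ωₙ = √2 ≈ 1.414 rad/s and ζ = 1/(2·√2) ≈ 0.3536.
ζωₙ = 1/2 = 0.5, so ω_d = ωₙ√(1−ζ²) = √(ωₙ² − (ζωₙ)²) = √(2 − 0.5²) = √1.75 ≈ 1.323 rad/s.
t_p = π/ω_d = π/1.323 ≈ 2.375 s.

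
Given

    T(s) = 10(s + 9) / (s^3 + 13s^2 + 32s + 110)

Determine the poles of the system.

s = -1 + 3j, -1 - 3j, -11

The poles are the roots of the denominator s^3 + 13s^2 + 32s + 110 = 0.
Trying s = -11: the polynomial evaluates to 0, so (s + 11) is a factor.
Dividing out leaves s^2 + 2s + 10 = 0.
The quadratic formula then gives s = -1 ± 3j.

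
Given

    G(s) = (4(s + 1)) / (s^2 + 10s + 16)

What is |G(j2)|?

Substitute s = j2: numerator = 4 + j8, denominator = 12 + j20.
|G(j2)| = |4 + j8| / |12 + j20| = 8.9443 / 23.324 ≈ 0.3835.

|G(j2)| ≈ 0.3835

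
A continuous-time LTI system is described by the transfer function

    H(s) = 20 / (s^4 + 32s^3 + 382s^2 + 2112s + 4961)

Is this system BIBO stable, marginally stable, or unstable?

The denominator s^4 + 32s^3 + 382s^2 + 2112s + 4961 factors as (s + 11)^2(s^2 + 10s + 41), giving poles at s = -11, -5 ± 4j, -11.
Since all poles lie strictly in the left half-plane, the system is stable.

stable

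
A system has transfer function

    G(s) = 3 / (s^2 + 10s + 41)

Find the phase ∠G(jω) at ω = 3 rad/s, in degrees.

At s = j3: numerator = 3, denominator = 32 + j30.
∠G = ∠num − ∠den = 0° − (43.152°) = -43.15°.

∠G(j3) ≈ -43.15°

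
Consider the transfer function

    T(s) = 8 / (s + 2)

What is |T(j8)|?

|T(j8)| ≈ 0.9701

Substitute s = j8: numerator = 8, denominator = 2 + j8.
|T(j8)| = |8| / |2 + j8| = 8 / 8.2462 ≈ 0.9701.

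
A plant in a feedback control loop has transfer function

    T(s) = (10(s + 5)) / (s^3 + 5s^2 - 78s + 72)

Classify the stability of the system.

unstable

The denominator s^3 + 5s^2 - 78s + 72 factors as (s - 6)(s - 1)(s + 12), giving poles at s = 6, 1, -12.
Since the pole(s) at s = 6, 1 lie in the right half-plane, the system is unstable.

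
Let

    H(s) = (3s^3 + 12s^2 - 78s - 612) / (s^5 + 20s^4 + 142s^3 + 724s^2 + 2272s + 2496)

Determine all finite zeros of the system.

s = 6, -5 ± 3j

Set the numerator to zero: 3s^3 + 12s^2 - 78s - 612 = 0, i.e. 3·(s^3 + 4s^2 - 26s - 204) = 0.
Factoring: (s - 6)(s^2 + 10s + 34) = 0.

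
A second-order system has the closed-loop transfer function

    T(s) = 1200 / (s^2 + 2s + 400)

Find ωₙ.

Compare the denominator to the standard form s^2 + 2ζωₙs + ωₙ².
ωₙ² = 400, so ωₙ = 20 rad/s.

ωₙ = 20 rad/s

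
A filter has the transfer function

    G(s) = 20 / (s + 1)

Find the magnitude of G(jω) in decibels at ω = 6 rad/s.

Substitute s = j6: numerator = 20, denominator = 1 + j6.
|G(j6)| = |20| / |1 + j6| = 20 / 6.0828 ≈ 3.288.
In decibels: 20·log₁₀(3.288) ≈ 10.3 dB.

|G(j6)|_dB ≈ 10.3 dB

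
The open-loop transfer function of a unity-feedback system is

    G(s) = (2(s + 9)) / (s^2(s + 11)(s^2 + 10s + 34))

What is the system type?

Type 2

The denominator has 2 factors of s at the origin (free integrators), so this is a Type 2 system.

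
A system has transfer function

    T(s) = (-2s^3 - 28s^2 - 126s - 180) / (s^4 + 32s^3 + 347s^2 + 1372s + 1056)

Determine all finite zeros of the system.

s = -6, -3, -5

Set the numerator to zero: -2s^3 - 28s^2 - 126s - 180 = 0, i.e. -2·(s^3 + 14s^2 + 63s + 90) = 0.
Factoring: (s + 6)(s + 3)(s + 5) = 0.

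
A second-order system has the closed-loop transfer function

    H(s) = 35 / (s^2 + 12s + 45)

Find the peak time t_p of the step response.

Comparing s^2 + 12s + 45 to s^2 + 2ζωₙs + ωₙ²: ωₙ = √45 ≈ 6.708 rad/s and ζ = 12/(2·√45) ≈ 0.8944.
ζωₙ = 12/2 = 6, so ω_d = ωₙ√(1−ζ²) = √(ωₙ² − (ζωₙ)²) = √(45 − 6²) = √9 = 3 rad/s.
t_p = π/ω_d = π/3 ≈ 1.047 s.

t_p ≈ 1.047 s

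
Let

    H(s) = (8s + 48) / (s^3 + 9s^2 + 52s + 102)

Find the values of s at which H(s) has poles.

The poles are the roots of the denominator s^3 + 9s^2 + 52s + 102 = 0.
Trying s = -3: the polynomial evaluates to 0, so (s + 3) is a factor.
Dividing out leaves s^2 + 6s + 34 = 0.
The quadratic formula then gives s = -3 ± 5j.

s = -3 + 5j, -3 - 5j, -3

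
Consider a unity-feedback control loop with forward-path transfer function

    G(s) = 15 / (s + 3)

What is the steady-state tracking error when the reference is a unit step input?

e_ss = 0.1667

G(s) has no poles at the origin.
This is a Type 0 system. Kp = lim_{s→0} G(s) = 15/3 = 5.
e_ss = 1/(1 + Kp) = 1/(1 + 5) = 1/6 ≈ 0.1667.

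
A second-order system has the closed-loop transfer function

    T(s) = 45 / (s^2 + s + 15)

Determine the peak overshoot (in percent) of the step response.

%OS ≈ 66.4%

Comparing s^2 + s + 15 to s^2 + 2ζωₙs + ωₙ²: ωₙ = √15 ≈ 3.873 rad/s and ζ = 1/(2·√15) ≈ 0.1291.
%OS = 100·exp(−πζ/√(1−ζ²)) = 100·exp(−π·0.1291/√(1−0.1291²)) ≈ 66.4%.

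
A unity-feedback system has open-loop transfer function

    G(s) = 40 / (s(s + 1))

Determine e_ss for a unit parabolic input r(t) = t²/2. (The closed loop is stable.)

G(s) has one pole at the origin.
This is a Type 1 system; Ka = lim_{s→0} s^2·G(s) = 0, so the steady-state error for a parabola input is infinite.

e_ss = ∞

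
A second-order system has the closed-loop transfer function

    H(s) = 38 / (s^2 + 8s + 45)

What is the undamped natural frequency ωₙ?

ωₙ ≈ 6.708 rad/s

Compare the denominator to the standard form s^2 + 2ζωₙs + ωₙ².
ωₙ² = 45, so ωₙ = √45 ≈ 6.708 rad/s.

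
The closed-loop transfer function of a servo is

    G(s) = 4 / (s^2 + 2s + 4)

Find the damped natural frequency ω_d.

Comparing s^2 + 2s + 4 to s^2 + 2ζωₙs + ωₙ²: ωₙ = 2 rad/s and ζ = 2/(2·2) = 0.5.
ζωₙ = 2/2 = 1, so ω_d = ωₙ√(1−ζ²) = √(ωₙ² − (ζωₙ)²) = √(4 − 1²) = √3 ≈ 1.732 rad/s.

ω_d ≈ 1.732 rad/s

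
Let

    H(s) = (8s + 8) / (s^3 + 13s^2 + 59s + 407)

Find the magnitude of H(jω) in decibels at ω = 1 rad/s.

|H(j1)|_dB ≈ -30.9 dB

Substitute s = j1: numerator = 8 + j8, denominator = 394 + j58.
|H(j1)| = |8 + j8| / |394 + j58| = 11.314 / 398.25 ≈ 0.02841.
In decibels: 20·log₁₀(0.02841) ≈ -30.9 dB.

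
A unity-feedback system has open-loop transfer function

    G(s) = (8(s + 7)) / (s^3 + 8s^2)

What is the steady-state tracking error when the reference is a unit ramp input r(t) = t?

G(s) has 2 poles at the origin.
This is a Type 2 system; for a ramp input the steady-state error is zero.

e_ss = 0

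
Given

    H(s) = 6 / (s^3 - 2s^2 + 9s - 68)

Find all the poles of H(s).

The poles are the roots of the denominator s^3 - 2s^2 + 9s - 68 = 0.
Trying s = 4: the polynomial evaluates to 0, so (s - 4) is a factor.
Dividing out leaves s^2 + 2s + 17 = 0.
The quadratic formula then gives s = -1 ± 4j.

s = -1 + 4j, -1 - 4j, 4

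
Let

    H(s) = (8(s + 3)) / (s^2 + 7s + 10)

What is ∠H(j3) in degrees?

At s = j3: numerator = 24 + j24, denominator = 1 + j21.
∠H = ∠num − ∠den = 45° − (87.274°) = -42.27°.

∠H(j3) ≈ -42.27°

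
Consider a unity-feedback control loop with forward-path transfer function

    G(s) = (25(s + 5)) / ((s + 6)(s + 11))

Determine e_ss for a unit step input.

e_ss = 0.3455

G(s) has no poles at the origin.
This is a Type 0 system. Kp = lim_{s→0} G(s) = 125/66.
e_ss = 1/(1 + Kp) = 1/(1 + 125/66) = 66/191 ≈ 0.3455.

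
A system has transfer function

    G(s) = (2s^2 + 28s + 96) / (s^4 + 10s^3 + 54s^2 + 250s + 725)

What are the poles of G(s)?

s = ±5j, -5 ± 2j

The poles are the roots of the denominator s^4 + 10s^3 + 54s^2 + 250s + 725 = 0.
No real roots exist; factor into two real quadratics: (s^2 + 25)(s^2 + 10s + 29) = 0.
Each quadratic gives a conjugate pair via the quadratic formula.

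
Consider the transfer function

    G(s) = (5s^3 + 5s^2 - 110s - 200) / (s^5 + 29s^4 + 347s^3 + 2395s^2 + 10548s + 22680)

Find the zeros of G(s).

s = 5, -2, -4

Set the numerator to zero: 5s^3 + 5s^2 - 110s - 200 = 0, i.e. 5·(s^3 + s^2 - 22s - 40) = 0.
Factoring: (s - 5)(s + 2)(s + 4) = 0.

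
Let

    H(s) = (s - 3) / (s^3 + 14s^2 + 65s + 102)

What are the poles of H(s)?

The poles are the roots of the denominator s^3 + 14s^2 + 65s + 102 = 0.
Trying s = -6: the polynomial evaluates to 0, so (s + 6) is a factor.
Dividing out leaves s^2 + 8s + 17 = 0.
The quadratic formula then gives s = -4 ± 1j.

s = -4 + j, -4 - j, -6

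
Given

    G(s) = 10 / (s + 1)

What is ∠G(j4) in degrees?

∠G(j4) ≈ -75.96°

At s = j4: numerator = 10, denominator = 1 + j4.
∠G = ∠num − ∠den = 0° − (75.964°) = -75.96°.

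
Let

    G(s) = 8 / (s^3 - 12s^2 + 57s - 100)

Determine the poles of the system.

s = 4 ± 3j, 4

The poles are the roots of the denominator s^3 - 12s^2 + 57s - 100 = 0.
Trying s = 4: the polynomial evaluates to 0, so (s - 4) is a factor.
Dividing out leaves s^2 - 8s + 25 = 0.
The quadratic formula then gives s = 4 ± 3j.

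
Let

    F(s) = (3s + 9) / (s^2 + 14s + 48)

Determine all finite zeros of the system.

Set the numerator to zero: 3s + 9 = 0, i.e. 3·(s + 3) = 0.
So s = -3.

s = -3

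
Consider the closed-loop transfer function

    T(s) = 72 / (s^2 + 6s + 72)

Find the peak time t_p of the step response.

Comparing s^2 + 6s + 72 to s^2 + 2ζωₙs + ωₙ²: ωₙ = √72 ≈ 8.485 rad/s and ζ = 6/(2·√72) ≈ 0.3536.
ζωₙ = 6/2 = 3, so ω_d = ωₙ√(1−ζ²) = √(ωₙ² − (ζωₙ)²) = √(72 − 3²) = √63 ≈ 7.937 rad/s.
t_p = π/ω_d = π/7.937 ≈ 0.3958 s.

t_p ≈ 0.3958 s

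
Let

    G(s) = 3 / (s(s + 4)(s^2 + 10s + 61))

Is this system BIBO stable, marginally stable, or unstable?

The poles can be read from the denominator factors: s = 0, -4, -5 ± 6j.
Since the simple pole(s) at s = 0 lie on the jω-axis with none in the right half-plane, the system is marginally stable.

marginally stable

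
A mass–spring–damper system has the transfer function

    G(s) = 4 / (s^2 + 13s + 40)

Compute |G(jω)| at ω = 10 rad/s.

Substitute s = j10: numerator = 4, denominator = -60 + j130.
|G(j10)| = |4| / |-60 + j130| = 4 / 143.18 ≈ 0.02794.

|G(j10)| ≈ 0.02794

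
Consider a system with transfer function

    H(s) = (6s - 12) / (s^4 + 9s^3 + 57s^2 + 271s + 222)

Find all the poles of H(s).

The poles are the roots of the denominator s^4 + 9s^3 + 57s^2 + 271s + 222 = 0.
Trying s = -6: the polynomial evaluates to 0, so (s + 6) is a factor.
Dividing out leaves s^3 + 3s^2 + 39s + 37 = 0.
This factors further as (s^2 + 2s + 37)(s + 1) = 0.

s = -1 + 6j, -1 - 6j, -6, -1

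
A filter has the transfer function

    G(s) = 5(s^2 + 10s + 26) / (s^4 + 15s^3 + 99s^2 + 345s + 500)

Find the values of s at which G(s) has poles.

s = -3 ± 4j, -5, -4

The poles are the roots of the denominator s^4 + 15s^3 + 99s^2 + 345s + 500 = 0.
Trying s = -5: the polynomial evaluates to 0, so (s + 5) is a factor.
Dividing out leaves s^3 + 10s^2 + 49s + 100 = 0.
This factors further as (s^2 + 6s + 25)(s + 4) = 0.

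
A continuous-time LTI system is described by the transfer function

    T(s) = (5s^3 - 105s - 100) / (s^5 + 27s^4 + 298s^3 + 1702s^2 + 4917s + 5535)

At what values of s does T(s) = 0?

Set the numerator to zero: 5s^3 - 105s - 100 = 0, i.e. 5·(s^3 - 21s - 20) = 0.
Factoring: (s - 5)(s + 1)(s + 4) = 0.

s = 5, -1, -4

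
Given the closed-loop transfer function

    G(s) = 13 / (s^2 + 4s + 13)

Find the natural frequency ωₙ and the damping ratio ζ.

Compare the denominator to the standard form s^2 + 2ζωₙs + ωₙ².
ωₙ² = 13, so ωₙ = √13 ≈ 3.606 rad/s.
2ζωₙ = 4, so ζ = 4/(2·√13) ≈ 0.5547.

ωₙ ≈ 3.606 rad/s, ζ ≈ 0.5547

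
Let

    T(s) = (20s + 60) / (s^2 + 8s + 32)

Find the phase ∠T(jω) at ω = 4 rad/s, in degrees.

At s = j4: numerator = 60 + j80, denominator = 16 + j32.
∠T = ∠num − ∠den = 53.130° − (63.435°) = -10.30°.

∠T(j4) ≈ -10.30°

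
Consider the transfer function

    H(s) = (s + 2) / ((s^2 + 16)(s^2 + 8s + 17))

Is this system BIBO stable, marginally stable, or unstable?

The poles can be read from the denominator factors: s = 4j, -4j, -4 + j, -4 - j.
Since the simple pole(s) at s = ±4j lie on the jω-axis with none in the right half-plane, the system is marginally stable.

marginally stable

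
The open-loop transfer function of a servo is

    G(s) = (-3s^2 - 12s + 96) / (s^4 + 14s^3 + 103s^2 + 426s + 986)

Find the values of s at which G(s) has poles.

s = -2 + 5j, -2 - 5j, -5 + 3j, -5 - 3j

The poles are the roots of the denominator s^4 + 14s^3 + 103s^2 + 426s + 986 = 0.
No real roots exist; factor into two real quadratics: (s^2 + 4s + 29)(s^2 + 10s + 34) = 0.
Each quadratic gives a conjugate pair via the quadratic formula.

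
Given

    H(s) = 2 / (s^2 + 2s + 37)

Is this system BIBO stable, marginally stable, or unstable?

stable

The denominator s^2 + 2s + 37 factors as (s^2 + 2s + 37), giving poles at s = -1 + 6j, -1 - 6j.
Since all poles lie strictly in the left half-plane, the system is stable.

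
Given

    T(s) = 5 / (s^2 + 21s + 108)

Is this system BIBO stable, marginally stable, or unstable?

stable

The denominator s^2 + 21s + 108 factors as (s + 12)(s + 9), giving poles at s = -12, -9.
Since all poles lie strictly in the left half-plane, the system is stable.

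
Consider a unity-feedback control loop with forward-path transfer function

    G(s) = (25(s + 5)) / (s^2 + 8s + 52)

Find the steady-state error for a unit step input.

G(s) has no poles at the origin.
This is a Type 0 system. Kp = lim_{s→0} G(s) = 125/52.
e_ss = 1/(1 + Kp) = 1/(1 + 125/52) = 52/177 ≈ 0.2938.

e_ss = 0.2938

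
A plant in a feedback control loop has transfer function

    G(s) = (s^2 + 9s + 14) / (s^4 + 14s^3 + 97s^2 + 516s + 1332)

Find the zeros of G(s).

Set the numerator to zero: s^2 + 9s + 14 = 0.
Factoring: (s + 7)(s + 2) = 0.

s = -7, -2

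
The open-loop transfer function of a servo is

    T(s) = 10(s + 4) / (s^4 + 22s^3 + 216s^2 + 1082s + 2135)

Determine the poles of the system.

The poles are the roots of the denominator s^4 + 22s^3 + 216s^2 + 1082s + 2135 = 0.
Trying s = -5: the polynomial evaluates to 0, so (s + 5) is a factor.
Dividing out leaves s^3 + 17s^2 + 131s + 427 = 0.
This factors further as (s^2 + 10s + 61)(s + 7) = 0.

s = -5 + 6j, -5 - 6j, -5, -7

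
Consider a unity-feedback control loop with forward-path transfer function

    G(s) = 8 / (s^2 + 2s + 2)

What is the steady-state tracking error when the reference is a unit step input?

G(s) has no poles at the origin.
This is a Type 0 system. Kp = lim_{s→0} G(s) = 8/2 = 4.
e_ss = 1/(1 + Kp) = 1/(1 + 4) = 1/5 ≈ 0.2000.

e_ss = 0.2000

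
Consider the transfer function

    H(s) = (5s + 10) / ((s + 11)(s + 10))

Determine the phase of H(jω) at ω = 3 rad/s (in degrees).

∠H(j3) ≈ 24.36°

At s = j3: numerator = 10 + j15, denominator = 101 + j63.
∠H = ∠num − ∠den = 56.310° − (31.954°) = 24.36°.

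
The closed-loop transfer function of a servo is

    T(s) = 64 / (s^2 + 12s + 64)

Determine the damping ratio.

Compare the denominator to the standard form s^2 + 2ζωₙs + ωₙ².
ωₙ² = 64, so ωₙ = 8 rad/s.
2ζωₙ = 12, so ζ = 12/(2·8) = 0.75.

ζ = 0.75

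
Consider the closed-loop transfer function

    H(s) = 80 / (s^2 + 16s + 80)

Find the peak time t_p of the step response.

t_p ≈ 0.7854 s

Comparing s^2 + 16s + 80 to s^2 + 2ζωₙs + ωₙ²: ωₙ = √80 ≈ 8.944 rad/s and ζ = 16/(2·√80) ≈ 0.8944.
ζωₙ = 16/2 = 8, so ω_d = ωₙ√(1−ζ²) = √(ωₙ² − (ζωₙ)²) = √(80 − 8²) = √16 = 4 rad/s.
t_p = π/ω_d = π/4 ≈ 0.7854 s.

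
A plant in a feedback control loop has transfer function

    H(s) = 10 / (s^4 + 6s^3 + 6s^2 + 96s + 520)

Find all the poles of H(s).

The poles are the roots of the denominator s^4 + 6s^3 + 6s^2 + 96s + 520 = 0.
No real roots exist; factor into two real quadratics: (s^2 - 4s + 20)(s^2 + 10s + 26) = 0.
Each quadratic gives a conjugate pair via the quadratic formula.

s = 2 ± 4j, -5 ± j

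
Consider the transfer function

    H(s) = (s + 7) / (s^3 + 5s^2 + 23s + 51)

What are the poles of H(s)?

The poles are the roots of the denominator s^3 + 5s^2 + 23s + 51 = 0.
Trying s = -3: the polynomial evaluates to 0, so (s + 3) is a factor.
Dividing out leaves s^2 + 2s + 17 = 0.
The quadratic formula then gives s = -1 ± 4j.

s = -1 + 4j, -1 - 4j, -3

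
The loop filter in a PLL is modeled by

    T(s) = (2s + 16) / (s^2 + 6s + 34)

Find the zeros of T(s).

s = -8

Set the numerator to zero: 2s + 16 = 0, i.e. 2·(s + 8) = 0.
So s = -8.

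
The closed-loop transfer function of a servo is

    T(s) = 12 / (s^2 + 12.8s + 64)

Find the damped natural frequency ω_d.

ω_d = 4.800 rad/s

Comparing s^2 + 12.8s + 64 to s^2 + 2ζωₙs + ωₙ²: ωₙ = 8 rad/s and ζ = 12.8/(2·8) = 0.8.
ζωₙ = 12.8/2 = 6.4, so ω_d = ωₙ√(1−ζ²) = √(ωₙ² − (ζωₙ)²) = √(64 − 6.4²) = √23.04 = 4.800 rad/s.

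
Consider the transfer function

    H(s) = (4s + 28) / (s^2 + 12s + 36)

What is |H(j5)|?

Substitute s = j5: numerator = 28 + j20, denominator = 11 + j60.
|H(j5)| = |28 + j20| / |11 + j60| = 34.409 / 61 ≈ 0.5641.

|H(j5)| ≈ 0.5641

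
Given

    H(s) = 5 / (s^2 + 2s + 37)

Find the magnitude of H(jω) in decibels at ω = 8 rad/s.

Substitute s = j8: numerator = 5, denominator = -27 + j16.
|H(j8)| = |5| / |-27 + j16| = 5 / 31.385 ≈ 0.1593.
In decibels: 20·log₁₀(0.1593) ≈ -16.0 dB.

|H(j8)|_dB ≈ -16.0 dB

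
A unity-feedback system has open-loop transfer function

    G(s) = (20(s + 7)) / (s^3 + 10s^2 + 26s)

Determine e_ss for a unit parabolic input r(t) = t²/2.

G(s) has one pole at the origin.
This is a Type 1 system; Ka = lim_{s→0} s^2·G(s) = 0, so the steady-state error for a parabola input is infinite.

e_ss = ∞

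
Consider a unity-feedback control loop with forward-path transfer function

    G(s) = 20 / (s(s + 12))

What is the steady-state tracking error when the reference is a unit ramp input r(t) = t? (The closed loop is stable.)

e_ss = 0.6000

G(s) has one pole at the origin.
This is a Type 1 system. Kv = lim_{s→0} s·G(s) = 20/12 = 5/3.
e_ss = 1/Kv = 1/(5/3) = 3/5 ≈ 0.6000.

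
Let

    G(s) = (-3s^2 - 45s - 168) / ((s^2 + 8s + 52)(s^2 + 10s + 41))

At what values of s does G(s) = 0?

Set the numerator to zero: -3s^2 - 45s - 168 = 0, i.e. -3·(s^2 + 15s + 56) = 0.
Factoring: (s + 8)(s + 7) = 0.

s = -8, -7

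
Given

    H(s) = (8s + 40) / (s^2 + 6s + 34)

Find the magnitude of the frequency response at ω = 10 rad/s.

|H(j10)| ≈ 1.003

Substitute s = j10: numerator = 40 + j80, denominator = -66 + j60.
|H(j10)| = |40 + j80| / |-66 + j60| = 89.443 / 89.196 ≈ 1.003.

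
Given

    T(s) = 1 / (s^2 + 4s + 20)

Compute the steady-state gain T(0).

T(0) = 1/20 ≈ 0.05000

Set s = 0: T(0) = (1) / (20) = 1/20.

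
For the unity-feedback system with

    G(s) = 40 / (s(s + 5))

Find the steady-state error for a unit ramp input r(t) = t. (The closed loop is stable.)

e_ss = 0.1250

G(s) has one pole at the origin.
This is a Type 1 system. Kv = lim_{s→0} s·G(s) = 40/5 = 8.
e_ss = 1/Kv = 1/(8) = 1/8 ≈ 0.1250.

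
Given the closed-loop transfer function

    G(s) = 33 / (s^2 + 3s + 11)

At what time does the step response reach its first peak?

t_p ≈ 1.062 s

Comparing s^2 + 3s + 11 to s^2 + 2ζωₙs + ωₙ²: ωₙ = √11 ≈ 3.317 rad/s and ζ = 3/(2·√11) ≈ 0.4523.
ζωₙ = 3/2 = 1.5, so ω_d = ωₙ√(1−ζ²) = √(ωₙ² − (ζωₙ)²) = √(11 − 1.5²) = √8.75 ≈ 2.958 rad/s.
t_p = π/ω_d = π/2.958 ≈ 1.062 s.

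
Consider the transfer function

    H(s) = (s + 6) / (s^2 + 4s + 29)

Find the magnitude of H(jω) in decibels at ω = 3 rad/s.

|H(j3)|_dB ≈ -10.8 dB

Substitute s = j3: numerator = 6 + j3, denominator = 20 + j12.
|H(j3)| = |6 + j3| / |20 + j12| = 6.7082 / 23.324 ≈ 0.2876.
In decibels: 20·log₁₀(0.2876) ≈ -10.8 dB.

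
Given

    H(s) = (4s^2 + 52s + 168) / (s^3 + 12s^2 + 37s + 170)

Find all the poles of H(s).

s = -1 + 4j, -1 - 4j, -10

The poles are the roots of the denominator s^3 + 12s^2 + 37s + 170 = 0.
Trying s = -10: the polynomial evaluates to 0, so (s + 10) is a factor.
Dividing out leaves s^2 + 2s + 17 = 0.
The quadratic formula then gives s = -1 ± 4j.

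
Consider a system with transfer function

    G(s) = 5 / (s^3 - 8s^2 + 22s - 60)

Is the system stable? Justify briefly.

unstable

The denominator s^3 - 8s^2 + 22s - 60 factors as (s^2 - 2s + 10)(s - 6), giving poles at s = 1 + 3j, 1 - 3j, 6.
Since the pole(s) at s = 1 + 3j, 1 - 3j, 6 lie in the right half-plane, the system is unstable.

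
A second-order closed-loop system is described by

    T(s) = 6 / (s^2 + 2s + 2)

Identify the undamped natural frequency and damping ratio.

Compare the denominator to the standard form s^2 + 2ζωₙs + ωₙ².
ωₙ² = 2, so ωₙ = √2 ≈ 1.414 rad/s.
2ζωₙ = 2, so ζ = 2/(2·√2) ≈ 0.7071.
With ζ = 0.7071 the response is underdamped.

ωₙ ≈ 1.414 rad/s, ζ ≈ 0.7071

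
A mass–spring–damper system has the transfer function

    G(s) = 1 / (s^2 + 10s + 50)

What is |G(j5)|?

Substitute s = j5: numerator = 1, denominator = 25 + j50.
|G(j5)| = |1| / |25 + j50| = 1 / 55.902 ≈ 0.01789.

|G(j5)| ≈ 0.01789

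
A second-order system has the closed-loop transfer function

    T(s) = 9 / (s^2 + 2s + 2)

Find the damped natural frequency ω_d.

Comparing s^2 + 2s + 2 to s^2 + 2ζωₙs + ωₙ²: ωₙ = √2 ≈ 1.414 rad/s and ζ = 2/(2·√2) ≈ 0.7071.
ζωₙ = 2/2 = 1, so ω_d = ωₙ√(1−ζ²) = √(ωₙ² − (ζωₙ)²) = √(2 − 1²) = √1 = 1 rad/s.

ω_d = 1 rad/s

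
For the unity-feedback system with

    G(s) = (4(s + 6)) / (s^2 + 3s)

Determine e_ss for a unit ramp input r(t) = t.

G(s) has one pole at the origin.
This is a Type 1 system. Kv = lim_{s→0} s·G(s) = 24/3 = 8.
e_ss = 1/Kv = 1/(8) = 1/8 ≈ 0.1250.

e_ss = 0.1250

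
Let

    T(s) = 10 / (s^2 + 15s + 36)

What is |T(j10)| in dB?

|T(j10)|_dB ≈ -24.2 dB

Substitute s = j10: numerator = 10, denominator = -64 + j150.
|T(j10)| = |10| / |-64 + j150| = 10 / 163.08 ≈ 0.06132.
In decibels: 20·log₁₀(0.06132) ≈ -24.2 dB.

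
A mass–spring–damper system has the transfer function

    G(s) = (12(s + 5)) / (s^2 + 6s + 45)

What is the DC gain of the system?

Set s = 0: G(0) = (60) / (45) = 4/3.

G(0) = 4/3 ≈ 1.333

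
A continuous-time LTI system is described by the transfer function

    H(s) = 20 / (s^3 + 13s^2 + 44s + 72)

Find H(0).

Set s = 0: H(0) = (20) / (72) = 5/18.

H(0) = 5/18 ≈ 0.2778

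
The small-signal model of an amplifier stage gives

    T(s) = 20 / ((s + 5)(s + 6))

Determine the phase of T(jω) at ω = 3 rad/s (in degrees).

At s = j3: numerator = 20, denominator = 21 + j33.
∠T = ∠num − ∠den = 0° − (57.529°) = -57.53°.

∠T(j3) ≈ -57.53°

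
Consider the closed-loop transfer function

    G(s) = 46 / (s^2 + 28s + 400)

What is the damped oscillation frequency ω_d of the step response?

Comparing s^2 + 28s + 400 to s^2 + 2ζωₙs + ωₙ²: ωₙ = 20 rad/s and ζ = 28/(2·20) = 0.7.
ζωₙ = 28/2 = 14, so ω_d = ωₙ√(1−ζ²) = √(ωₙ² − (ζωₙ)²) = √(400 − 14²) = √204 ≈ 14.28 rad/s.

ω_d ≈ 14.28 rad/s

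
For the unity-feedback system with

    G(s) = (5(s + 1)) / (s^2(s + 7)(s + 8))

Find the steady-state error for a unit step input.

G(s) has 2 poles at the origin.
This is a Type 2 system; for a step input the steady-state error is zero.

e_ss = 0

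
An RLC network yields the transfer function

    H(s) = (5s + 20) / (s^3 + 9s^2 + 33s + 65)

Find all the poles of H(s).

The poles are the roots of the denominator s^3 + 9s^2 + 33s + 65 = 0.
Trying s = -5: the polynomial evaluates to 0, so (s + 5) is a factor.
Dividing out leaves s^2 + 4s + 13 = 0.
The quadratic formula then gives s = -2 ± 3j.

s = -2 ± 3j, -5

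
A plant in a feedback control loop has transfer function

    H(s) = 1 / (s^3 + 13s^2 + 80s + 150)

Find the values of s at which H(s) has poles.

s = -5 + 5j, -5 - 5j, -3

The poles are the roots of the denominator s^3 + 13s^2 + 80s + 150 = 0.
Trying s = -3: the polynomial evaluates to 0, so (s + 3) is a factor.
Dividing out leaves s^2 + 10s + 50 = 0.
The quadratic formula then gives s = -5 ± 5j.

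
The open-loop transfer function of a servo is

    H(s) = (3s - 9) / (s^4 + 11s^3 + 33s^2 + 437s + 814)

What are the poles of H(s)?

s = -11, 1 + 6j, 1 - 6j, -2

The poles are the roots of the denominator s^4 + 11s^3 + 33s^2 + 437s + 814 = 0.
Trying s = -11: the polynomial evaluates to 0, so (s + 11) is a factor.
Dividing out leaves s^3 + 33s + 74 = 0.
This factors further as (s^2 - 2s + 37)(s + 2) = 0.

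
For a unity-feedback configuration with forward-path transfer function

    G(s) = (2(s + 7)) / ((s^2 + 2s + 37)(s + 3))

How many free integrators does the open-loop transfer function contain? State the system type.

The denominator has no factor of s at the origin — no free integrator — so this is a Type 0 system.

Type 0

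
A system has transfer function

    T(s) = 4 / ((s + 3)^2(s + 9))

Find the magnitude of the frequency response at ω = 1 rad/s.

Substitute s = j1: numerator = 4, denominator = 66 + j62.
|T(j1)| = |4| / |66 + j62| = 4 / 90.554 ≈ 0.04417.

|T(j1)| ≈ 0.04417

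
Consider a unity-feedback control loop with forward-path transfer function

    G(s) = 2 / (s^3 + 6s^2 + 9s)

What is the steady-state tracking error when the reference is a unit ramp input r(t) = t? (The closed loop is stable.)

G(s) has one pole at the origin.
This is a Type 1 system. Kv = lim_{s→0} s·G(s) = 2/9.
e_ss = 1/Kv = 1/(2/9) = 9/2 ≈ 4.500.

e_ss = 4.500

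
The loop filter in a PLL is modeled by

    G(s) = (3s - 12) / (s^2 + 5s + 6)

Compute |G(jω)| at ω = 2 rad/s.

|G(j2)| ≈ 1.316

Substitute s = j2: numerator = -12 + j6, denominator = 2 + j10.
|G(j2)| = |-12 + j6| / |2 + j10| = 13.416 / 10.198 ≈ 1.316.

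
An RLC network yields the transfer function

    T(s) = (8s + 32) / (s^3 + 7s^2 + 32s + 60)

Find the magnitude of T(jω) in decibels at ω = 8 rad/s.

|T(j8)|_dB ≈ -16.3 dB

Substitute s = j8: numerator = 32 + j64, denominator = -388 - j256.
|T(j8)| = |32 + j64| / |-388 - j256| = 71.554 / 464.84 ≈ 0.1539.
In decibels: 20·log₁₀(0.1539) ≈ -16.3 dB.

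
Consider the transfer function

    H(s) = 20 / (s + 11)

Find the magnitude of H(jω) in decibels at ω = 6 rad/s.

|H(j6)|_dB ≈ 4.06 dB

Substitute s = j6: numerator = 20, denominator = 11 + j6.
|H(j6)| = |20| / |11 + j6| = 20 / 12.530 ≈ 1.596.
In decibels: 20·log₁₀(1.596) ≈ 4.06 dB.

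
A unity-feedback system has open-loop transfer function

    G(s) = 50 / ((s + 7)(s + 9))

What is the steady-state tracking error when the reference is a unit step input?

G(s) has no poles at the origin.
This is a Type 0 system. Kp = lim_{s→0} G(s) = 50/63.
e_ss = 1/(1 + Kp) = 1/(1 + 50/63) = 63/113 ≈ 0.5575.

e_ss = 0.5575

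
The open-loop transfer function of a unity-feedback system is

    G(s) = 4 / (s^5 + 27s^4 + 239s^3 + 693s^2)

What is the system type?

Type 2

Factor s from the denominator: s^5 + 27s^4 + 239s^3 + 693s^2 = s^2·(s^3 + 27s^2 + 239s + 693).
There are 2 poles at the origin, so the system is Type 2.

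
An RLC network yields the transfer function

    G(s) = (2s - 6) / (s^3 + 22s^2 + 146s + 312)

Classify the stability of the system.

The denominator s^3 + 22s^2 + 146s + 312 factors as (s + 12)(s^2 + 10s + 26), giving poles at s = -12, -5 ± j.
Since all poles lie strictly in the left half-plane, the system is stable.

stable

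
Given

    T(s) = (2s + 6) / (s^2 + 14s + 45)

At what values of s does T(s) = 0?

s = -3

Set the numerator to zero: 2s + 6 = 0, i.e. 2·(s + 3) = 0.
So s = -3.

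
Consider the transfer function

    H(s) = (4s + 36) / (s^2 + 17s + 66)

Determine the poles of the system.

The poles are the roots of the denominator s^2 + 17s + 66 = 0.
Factoring: (s + 11)(s + 6) = 0, so s = -11 and s = -6.

s = -11, -6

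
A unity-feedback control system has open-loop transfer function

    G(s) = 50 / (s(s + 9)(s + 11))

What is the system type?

Type 1

The denominator has 1 factor of s at the origin (free integrator), so this is a Type 1 system.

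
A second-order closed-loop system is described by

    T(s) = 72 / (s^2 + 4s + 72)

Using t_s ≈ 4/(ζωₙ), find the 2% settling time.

t_s ≈ 2 s

Comparing s^2 + 4s + 72 to s^2 + 2ζωₙs + ωₙ²: ωₙ = √72 ≈ 8.485 rad/s and ζ = 4/(2·√72) ≈ 0.2357.
ζωₙ = 4/2 = 2, so t_s ≈ 4/(ζωₙ) = 4/2 = 2 s.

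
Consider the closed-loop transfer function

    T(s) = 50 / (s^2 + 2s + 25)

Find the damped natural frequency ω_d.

Comparing s^2 + 2s + 25 to s^2 + 2ζωₙs + ωₙ²: ωₙ = 5 rad/s and ζ = 2/(2·5) = 0.2.
ζωₙ = 2/2 = 1, so ω_d = ωₙ√(1−ζ²) = √(ωₙ² − (ζωₙ)²) = √(25 − 1²) = √24 ≈ 4.899 rad/s.

ω_d ≈ 4.899 rad/s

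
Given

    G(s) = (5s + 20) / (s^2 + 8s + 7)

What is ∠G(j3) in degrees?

At s = j3: numerator = 20 + j15, denominator = -2 + j24.
∠G = ∠num − ∠den = 36.870° − (94.764°) = -57.89°.

∠G(j3) ≈ -57.89°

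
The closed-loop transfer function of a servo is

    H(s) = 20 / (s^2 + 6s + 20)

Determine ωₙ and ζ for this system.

Compare the denominator to the standard form s^2 + 2ζωₙs + ωₙ².
ωₙ² = 20, so ωₙ = √20 ≈ 4.472 rad/s.
2ζωₙ = 6, so ζ = 6/(2·√20) ≈ 0.6708.

ωₙ ≈ 4.472 rad/s, ζ ≈ 0.6708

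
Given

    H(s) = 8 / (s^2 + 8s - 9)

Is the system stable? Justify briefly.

unstable

The denominator s^2 + 8s - 9 factors as (s - 1)(s + 9), giving poles at s = 1, -9.
Since the pole(s) at s = 1 lie in the right half-plane, the system is unstable.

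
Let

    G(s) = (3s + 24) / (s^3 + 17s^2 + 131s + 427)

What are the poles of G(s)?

s = -5 + 6j, -5 - 6j, -7

The poles are the roots of the denominator s^3 + 17s^2 + 131s + 427 = 0.
Trying s = -7: the polynomial evaluates to 0, so (s + 7) is a factor.
Dividing out leaves s^2 + 10s + 61 = 0.
The quadratic formula then gives s = -5 ± 6j.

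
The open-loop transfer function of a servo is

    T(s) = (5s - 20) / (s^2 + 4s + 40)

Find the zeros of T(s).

s = 4

Set the numerator to zero: 5s - 20 = 0, i.e. 5·(s - 4) = 0.
So s = 4.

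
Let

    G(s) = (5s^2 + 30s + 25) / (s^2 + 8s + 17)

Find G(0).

Set s = 0: G(0) = (25) / (17) = 25/17.

G(0) = 25/17 ≈ 1.471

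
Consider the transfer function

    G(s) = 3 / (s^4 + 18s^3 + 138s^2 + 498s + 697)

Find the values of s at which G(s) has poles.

s = -4 + j, -4 - j, -5 + 4j, -5 - 4j

The poles are the roots of the denominator s^4 + 18s^3 + 138s^2 + 498s + 697 = 0.
No real roots exist; factor into two real quadratics: (s^2 + 8s + 17)(s^2 + 10s + 41) = 0.
Each quadratic gives a conjugate pair via the quadratic formula.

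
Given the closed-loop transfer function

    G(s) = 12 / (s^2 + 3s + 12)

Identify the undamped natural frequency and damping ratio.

Compare the denominator to the standard form s^2 + 2ζωₙs + ωₙ².
ωₙ² = 12, so ωₙ = √12 ≈ 3.464 rad/s.
2ζωₙ = 3, so ζ = 3/(2·√12) ≈ 0.4330.
With ζ = 0.4330 the response is underdamped.

ωₙ ≈ 3.464 rad/s, ζ ≈ 0.4330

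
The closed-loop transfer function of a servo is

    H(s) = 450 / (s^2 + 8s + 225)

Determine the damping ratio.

ζ ≈ 0.2667

Compare the denominator to the standard form s^2 + 2ζωₙs + ωₙ².
ωₙ² = 225, so ωₙ = 15 rad/s.
2ζωₙ = 8, so ζ = 8/(2·15) ≈ 0.2667.
With ζ = 0.2667 the response is underdamped.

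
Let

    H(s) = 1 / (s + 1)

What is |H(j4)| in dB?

|H(j4)|_dB ≈ -12.3 dB

Substitute s = j4: numerator = 1, denominator = 1 + j4.
|H(j4)| = |1| / |1 + j4| = 1 / 4.1231 ≈ 0.2425.
In decibels: 20·log₁₀(0.2425) ≈ -12.3 dB.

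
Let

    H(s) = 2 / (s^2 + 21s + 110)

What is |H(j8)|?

|H(j8)| ≈ 0.01148

Substitute s = j8: numerator = 2, denominator = 46 + j168.
|H(j8)| = |2| / |46 + j168| = 2 / 174.18 ≈ 0.01148.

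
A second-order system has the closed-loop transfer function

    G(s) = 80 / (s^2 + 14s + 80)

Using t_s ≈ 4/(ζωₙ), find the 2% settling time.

Comparing s^2 + 14s + 80 to s^2 + 2ζωₙs + ωₙ²: ωₙ = √80 ≈ 8.944 rad/s and ζ = 14/(2·√80) ≈ 0.7826.
ζωₙ = 14/2 = 7, so t_s ≈ 4/(ζωₙ) = 4/7 ≈ 0.5714 s.

t_s ≈ 0.5714 s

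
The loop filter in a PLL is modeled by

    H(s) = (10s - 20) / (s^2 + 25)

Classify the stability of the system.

marginally stable

The denominator s^2 + 25 factors as (s^2 + 25), giving poles at s = ±5j.
Since the simple pole(s) at s = 5j, -5j lie on the jω-axis with none in the right half-plane, the system is marginally stable.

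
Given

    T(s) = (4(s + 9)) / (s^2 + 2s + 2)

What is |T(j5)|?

|T(j5)| ≈ 1.642

Substitute s = j5: numerator = 36 + j20, denominator = -23 + j10.
|T(j5)| = |36 + j20| / |-23 + j10| = 41.183 / 25.080 ≈ 1.642.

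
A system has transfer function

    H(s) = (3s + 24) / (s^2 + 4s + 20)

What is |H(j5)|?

|H(j5)| ≈ 1.373

Substitute s = j5: numerator = 24 + j15, denominator = -5 + j20.
|H(j5)| = |24 + j15| / |-5 + j20| = 28.302 / 20.616 ≈ 1.373.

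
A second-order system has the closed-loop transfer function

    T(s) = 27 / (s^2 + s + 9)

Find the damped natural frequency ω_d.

Comparing s^2 + s + 9 to s^2 + 2ζωₙs + ωₙ²: ωₙ = 3 rad/s and ζ = 1/(2·3) ≈ 0.1667.
ζωₙ = 1/2 = 0.5, so ω_d = ωₙ√(1−ζ²) = √(ωₙ² − (ζωₙ)²) = √(9 − 0.5²) = √8.75 ≈ 2.958 rad/s.

ω_d ≈ 2.958 rad/s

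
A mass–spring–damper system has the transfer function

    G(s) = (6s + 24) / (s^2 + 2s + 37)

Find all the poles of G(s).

The poles are the roots of the denominator s^2 + 2s + 37 = 0.
Using the quadratic formula: s = (-2 ± √(-144))/2 = -1 ± 6j.

s = -1 ± 6j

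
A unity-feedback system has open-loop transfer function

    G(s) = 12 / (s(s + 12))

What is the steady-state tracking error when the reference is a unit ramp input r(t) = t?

G(s) has one pole at the origin.
This is a Type 1 system. Kv = lim_{s→0} s·G(s) = 12/12 = 1.
e_ss = 1/Kv = 1/(1) = 1.

e_ss = 1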